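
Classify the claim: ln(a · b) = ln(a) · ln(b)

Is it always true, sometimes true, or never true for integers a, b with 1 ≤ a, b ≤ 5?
Sometimes true

It holds at (a, b) = (1, 1) (both sides equal 0), but fails at (a, b) = (4, 4) (LHS = ln(16) ≈ 2.773, RHS = ln(4)² ≈ 1.922).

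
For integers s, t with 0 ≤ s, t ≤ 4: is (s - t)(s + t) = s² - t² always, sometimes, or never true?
Always true

The identity holds for every pair in the range. For instance at (s, t) = (0, 0): both sides equal 0.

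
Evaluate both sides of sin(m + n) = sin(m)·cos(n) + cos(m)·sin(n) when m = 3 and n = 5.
LHS = sin(3 + 5) = sin(8) ≈ 0.9894
RHS = sin(3)·cos(5) + cos(3)·sin(5) = sin(3)·cos(5) + sin(5)·cos(3) ≈ 0.9894

LHS = RHS: the two sides agree.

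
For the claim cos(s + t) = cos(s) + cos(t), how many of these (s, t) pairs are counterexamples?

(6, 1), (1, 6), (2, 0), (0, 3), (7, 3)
5

Testing each pair:
(6, 1): LHS = cos(7) ≈ 0.7539, RHS = cos(1) + cos(6) ≈ 1.5 → counterexample
(1, 6): LHS = cos(7) ≈ 0.7539, RHS = cos(1) + cos(6) ≈ 1.5 → counterexample
(2, 0): LHS = cos(2) ≈ -0.4161, RHS = cos(2) + 1 ≈ 0.5839 → counterexample
(0, 3): LHS = cos(3) ≈ -0.99, RHS = cos(3) + 1 ≈ 0.01001 → counterexample
(7, 3): LHS = cos(10) ≈ -0.8391, RHS = cos(3) + cos(7) ≈ -0.2361 → counterexample

That makes 5 counterexamples.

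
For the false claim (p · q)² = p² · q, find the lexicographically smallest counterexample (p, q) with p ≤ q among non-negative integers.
At (0, 4): both sides equal 0, so it holds there.
At (1, 1): both sides equal 1, so it holds there.

Substituting (1, 2) into the claim:
LHS = (1 · 2)² = 4
RHS = 1² · 2 = 2

Since LHS ≠ RHS, this pair disproves the claim, and no lexicographically smaller pair (p ≤ q, non-negative integers) does.

For instance (3, 5) is also a counterexample (LHS = 225, RHS = 45), but it's lexicographically larger.

Answer: (p, q) = (1, 2)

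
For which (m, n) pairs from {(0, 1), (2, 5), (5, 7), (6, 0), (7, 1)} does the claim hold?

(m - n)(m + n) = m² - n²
Testing each pair:
(0, 1): LHS = -1, RHS = -1 → holds
(2, 5): LHS = -21, RHS = -21 → holds
(5, 7): LHS = -24, RHS = -24 → holds
(6, 0): LHS = 36, RHS = 36 → holds
(7, 1): LHS = 48, RHS = 48 → holds

Every pair satisfies the claim.

Answer: All pairs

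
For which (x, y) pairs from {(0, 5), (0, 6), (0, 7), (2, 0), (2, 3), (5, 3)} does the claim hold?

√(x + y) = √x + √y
(0, 5), (0, 6), (0, 7), (2, 0)

Testing each pair:
(0, 5): LHS = √(5) ≈ 2.236, RHS = √(5) ≈ 2.236 → holds
(0, 6): LHS = √(6) ≈ 2.449, RHS = √(6) ≈ 2.449 → holds
(0, 7): LHS = √(7) ≈ 2.646, RHS = √(7) ≈ 2.646 → holds
(2, 0): LHS = √(2) ≈ 1.414, RHS = √(2) ≈ 1.414 → holds
(2, 3): LHS = √(5) ≈ 2.236, RHS = √(2) + √(3) ≈ 3.146 → fails
(5, 3): LHS = 2·√(2) ≈ 2.828, RHS = √(3) + √(5) ≈ 3.968 → fails

4 of 6 pairs satisfy the claim.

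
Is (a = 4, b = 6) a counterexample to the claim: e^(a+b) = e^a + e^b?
Substituting a = 4, b = 6:
LHS = e^(4+6) = e^10 ≈ 22026.5
RHS = e^4 + e^6 ≈ 458

Since LHS ≠ RHS, this pair disproves the claim.

Answer: Yes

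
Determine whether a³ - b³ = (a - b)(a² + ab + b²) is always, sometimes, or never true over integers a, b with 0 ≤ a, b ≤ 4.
Always true

The identity holds for every pair in the range. For instance at (a, b) = (2, 3): both sides equal -19.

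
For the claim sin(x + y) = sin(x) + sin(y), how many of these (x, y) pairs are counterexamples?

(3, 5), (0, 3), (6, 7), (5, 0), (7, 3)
3

Testing each pair:
(3, 5): LHS = sin(8) ≈ 0.9894, RHS = sin(5) + sin(3) ≈ -0.8178 → counterexample
(0, 3): LHS = sin(3) ≈ 0.1411, RHS = sin(3) ≈ 0.1411 → satisfies claim
(6, 7): LHS = sin(13) ≈ 0.4202, RHS = sin(6) + sin(7) ≈ 0.3776 → counterexample
(5, 0): LHS = sin(5) ≈ -0.9589, RHS = sin(5) ≈ -0.9589 → satisfies claim
(7, 3): LHS = sin(10) ≈ -0.544, RHS = sin(3) + sin(7) ≈ 0.7981 → counterexample

That makes 3 counterexamples.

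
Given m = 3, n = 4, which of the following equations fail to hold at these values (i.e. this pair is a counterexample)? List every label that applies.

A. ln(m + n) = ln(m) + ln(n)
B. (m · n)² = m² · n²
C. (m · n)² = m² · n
Evaluating each claim at the given values:
A. LHS = ln(7) ≈ 1.946, RHS = ln(3) + ln(4) ≈ 2.485 → fails here (LHS ≠ RHS)
B. LHS = 144, RHS = 144 → holds here (LHS = RHS)
C. LHS = 144, RHS = 36 → fails here (LHS ≠ RHS)

Answer: A, C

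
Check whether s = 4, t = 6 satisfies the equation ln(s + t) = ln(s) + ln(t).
Substituting s = 4, t = 6:

LHS = ln(4 + 6) = ln(10) ≈ 2.303
RHS = ln(4) + ln(6) ≈ 3.178

LHS ≠ RHS, so the equation does not hold at this point.

Answer: Fails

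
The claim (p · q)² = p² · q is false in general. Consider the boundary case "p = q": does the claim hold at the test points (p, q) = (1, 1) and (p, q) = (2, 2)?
At (1, 1): LHS = 1, RHS = 1 → equal
At (2, 2): LHS = 16 ≠ RHS = 8

Answer: Only at (1, 1)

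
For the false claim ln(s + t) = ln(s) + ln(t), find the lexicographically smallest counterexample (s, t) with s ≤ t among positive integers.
(s, t) = (1, 1)

Substituting (1, 1) into the claim:
LHS = ln(1 + 1) = ln(2) ≈ 0.6931
RHS = ln(1) + ln(1) = 0

Since LHS ≠ RHS, this pair disproves the claim, and no lexicographically smaller pair (s ≤ t, positive integers) does.

For instance (2, 6) is also a counterexample (LHS = ln(8) ≈ 2.079, RHS = ln(2) + ln(6) ≈ 2.485), but it's lexicographically larger.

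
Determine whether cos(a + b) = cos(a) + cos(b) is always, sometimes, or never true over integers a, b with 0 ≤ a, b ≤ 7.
The claim fails for every pair in the range. For instance at (a, b) = (5, 4): LHS = cos(9) ≈ -0.9111, RHS = cos(4) + cos(5) ≈ -0.37.

Answer: Never true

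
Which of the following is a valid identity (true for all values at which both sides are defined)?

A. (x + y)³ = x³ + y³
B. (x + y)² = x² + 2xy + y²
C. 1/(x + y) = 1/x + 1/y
A: fails at (4, 6) — LHS = 1000, RHS = 280.
B: holds — e.g. at (5, 8), both sides equal 169.
C: fails at (3, 3) — LHS = 1/6, RHS = 2/3.

Answer: B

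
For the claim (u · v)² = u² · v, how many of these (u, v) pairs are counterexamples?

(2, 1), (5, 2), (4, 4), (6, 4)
3

Testing each pair:
(2, 1): LHS = 4, RHS = 4 → satisfies claim
(5, 2): LHS = 100, RHS = 50 → counterexample
(4, 4): LHS = 256, RHS = 64 → counterexample
(6, 4): LHS = 576, RHS = 144 → counterexample

That makes 3 counterexamples.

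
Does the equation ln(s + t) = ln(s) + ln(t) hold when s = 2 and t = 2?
Holds

Substituting s = 2, t = 2:

LHS = ln(2 + 2) = ln(4) ≈ 1.386
RHS = ln(2) + ln(2) = 2·ln(2) ≈ 1.386

LHS = RHS, so the equation holds at this point.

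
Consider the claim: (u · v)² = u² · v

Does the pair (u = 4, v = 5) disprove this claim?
Yes

Substituting u = 4, v = 5:
LHS = (4 · 5)² = 400
RHS = 4² · 5 = 80

Since LHS ≠ RHS, this pair disproves the claim.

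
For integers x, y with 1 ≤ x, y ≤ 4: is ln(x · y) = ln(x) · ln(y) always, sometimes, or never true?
It holds at (x, y) = (1, 1) (both sides equal 0), but fails at (x, y) = (1, 2) (LHS = ln(2) ≈ 0.6931, RHS = 0).

Answer: Sometimes true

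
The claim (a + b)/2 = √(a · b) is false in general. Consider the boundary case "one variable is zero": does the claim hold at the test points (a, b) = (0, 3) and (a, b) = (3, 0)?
At (0, 3): LHS = 3/2 ≠ RHS = 0
At (3, 0): LHS = 3/2 ≠ RHS = 0

Answer: No, fails at both test points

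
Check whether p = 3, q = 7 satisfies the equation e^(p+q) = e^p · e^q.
Holds

Substituting p = 3, q = 7:

LHS = e^(3+7) = e^10 ≈ 22026.5
RHS = e^3 · e^7 = e^10 ≈ 22026.5

LHS = RHS, so the equation holds at this point.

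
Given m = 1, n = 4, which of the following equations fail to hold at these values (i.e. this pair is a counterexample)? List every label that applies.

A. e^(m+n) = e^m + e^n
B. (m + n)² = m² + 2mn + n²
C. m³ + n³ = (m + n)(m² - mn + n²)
Evaluating each claim at the given values:
A. LHS = e^5 ≈ 148.4, RHS = e + e^4 ≈ 57.32 → fails here (LHS ≠ RHS)
B. LHS = 25, RHS = 25 → holds here (LHS = RHS)
C. LHS = 65, RHS = 65 → holds here (LHS = RHS)

Answer: A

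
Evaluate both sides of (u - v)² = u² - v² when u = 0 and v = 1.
LHS = (0 - 1)² = 1
RHS = 0² - 1² = -1

LHS ≠ RHS, so the equation does not hold here.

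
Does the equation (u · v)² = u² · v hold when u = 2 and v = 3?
Substituting u = 2, v = 3:

LHS = (2 · 3)² = 36
RHS = 2² · 3 = 12

LHS ≠ RHS, so the equation does not hold at this point.

Answer: Fails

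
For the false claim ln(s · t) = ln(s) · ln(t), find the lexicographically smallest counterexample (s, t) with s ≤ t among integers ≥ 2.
(s, t) = (2, 2)

Substituting (2, 2) into the claim:
LHS = ln(2 · 2) = ln(4) ≈ 1.386
RHS = ln(2) · ln(2) = ln(2)² ≈ 0.4805

Since LHS ≠ RHS, this pair disproves the claim, and no lexicographically smaller pair (s ≤ t, integers ≥ 2) does.

For instance (2, 5) is also a counterexample (LHS = ln(10) ≈ 2.303, RHS = ln(2)·ln(5) ≈ 1.116), but it's lexicographically larger.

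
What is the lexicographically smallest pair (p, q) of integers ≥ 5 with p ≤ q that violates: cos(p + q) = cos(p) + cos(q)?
Substituting (5, 5) into the claim:
LHS = cos(5 + 5) = cos(10) ≈ -0.8391
RHS = cos(5) + cos(5) = 2·cos(5) ≈ 0.5673

Since LHS ≠ RHS, this pair disproves the claim, and no lexicographically smaller pair (p ≤ q, integers ≥ 5) does.

For instance (8, 9) is also a counterexample (LHS = cos(17) ≈ -0.2752, RHS = cos(9) + cos(8) ≈ -1.057), but it's lexicographically larger.

Answer: (p, q) = (5, 5)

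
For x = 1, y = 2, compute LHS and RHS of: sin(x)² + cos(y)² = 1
LHS = sin(1)² + cos(2)² ≈ 0.8813
RHS = 1

LHS ≠ RHS (they differ by about 0.1187), so the equation does not hold here.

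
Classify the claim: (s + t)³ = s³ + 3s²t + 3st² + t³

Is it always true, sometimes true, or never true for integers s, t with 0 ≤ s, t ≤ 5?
Always true

The identity holds for every pair in the range. For instance at (s, t) = (3, 3): both sides equal 216.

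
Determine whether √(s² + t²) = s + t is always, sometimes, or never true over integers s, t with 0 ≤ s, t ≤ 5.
It holds at (s, t) = (0, 3) (both sides equal 3), but fails at (s, t) = (4, 4) (LHS = 4·√(2) ≈ 5.657, RHS = 8).

Answer: Sometimes true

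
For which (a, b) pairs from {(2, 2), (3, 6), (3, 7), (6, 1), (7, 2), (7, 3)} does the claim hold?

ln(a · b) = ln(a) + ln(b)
Testing each pair:
(2, 2): LHS = ln(4) ≈ 1.386, RHS = 2·ln(2) ≈ 1.386 → holds
(3, 6): LHS = ln(18) ≈ 2.89, RHS = ln(3) + ln(6) ≈ 2.89 → holds
(3, 7): LHS = ln(21) ≈ 3.045, RHS = ln(3) + ln(7) ≈ 3.045 → holds
(6, 1): LHS = ln(6) ≈ 1.792, RHS = ln(6) ≈ 1.792 → holds
(7, 2): LHS = ln(14) ≈ 2.639, RHS = ln(2) + ln(7) ≈ 2.639 → holds
(7, 3): LHS = ln(21) ≈ 3.045, RHS = ln(3) + ln(7) ≈ 3.045 → holds

Every pair satisfies the claim.

Answer: All pairs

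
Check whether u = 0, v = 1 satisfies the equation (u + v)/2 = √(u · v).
Substituting u = 0, v = 1:

LHS = (0 + 1)/2 = 1/2
RHS = √(0 · 1) = 0

LHS ≠ RHS, so the equation does not hold at this point.

Answer: Fails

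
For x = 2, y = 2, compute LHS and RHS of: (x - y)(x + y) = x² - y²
LHS = (2 - 2)(2 + 2) = 0
RHS = 2² - 2² = 0

LHS = RHS: the two sides agree.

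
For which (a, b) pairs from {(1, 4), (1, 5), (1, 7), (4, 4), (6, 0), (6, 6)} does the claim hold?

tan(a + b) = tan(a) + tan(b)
Testing each pair:
(1, 4): LHS = tan(5) ≈ -3.381, RHS = tan(4) + tan(1) ≈ 2.715 → fails
(1, 5): LHS = tan(6) ≈ -0.291, RHS = tan(5) + tan(1) ≈ -1.823 → fails
(1, 7): LHS = tan(8) ≈ -6.8, RHS = tan(7) + tan(1) ≈ 2.429 → fails
(4, 4): LHS = tan(8) ≈ -6.8, RHS = 2·tan(4) ≈ 2.316 → fails
(6, 0): LHS = tan(6) ≈ -0.291, RHS = tan(6) ≈ -0.291 → holds
(6, 6): LHS = tan(12) ≈ -0.6359, RHS = 2·tan(6) ≈ -0.582 → fails

1 of 6 pairs satisfies the claim.

Answer: (6, 0)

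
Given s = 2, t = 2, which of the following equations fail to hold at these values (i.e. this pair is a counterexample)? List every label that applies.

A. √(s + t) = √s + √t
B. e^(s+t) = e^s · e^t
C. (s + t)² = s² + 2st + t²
Evaluating each claim at the given values:
A. LHS = 2, RHS = 2·√(2) ≈ 2.828 → fails here (LHS ≠ RHS)
B. LHS = e^4 ≈ 54.6, RHS = e^4 ≈ 54.6 → holds here (LHS = RHS)
C. LHS = 16, RHS = 16 → holds here (LHS = RHS)

Answer: A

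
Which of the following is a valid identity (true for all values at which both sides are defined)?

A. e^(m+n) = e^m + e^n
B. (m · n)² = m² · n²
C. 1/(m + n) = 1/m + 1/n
A: fails at (6, 7) — LHS = e^13 ≈ 442413.4, RHS = e^6 + e^7 ≈ 1500.
B: holds — e.g. at (2, 7), both sides equal 196.
C: fails at (2, 5) — LHS = 1/7, RHS = 7/10.

Answer: B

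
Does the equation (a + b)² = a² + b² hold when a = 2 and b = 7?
Fails

Substituting a = 2, b = 7:

LHS = (2 + 7)² = 81
RHS = 2² + 7² = 53

LHS ≠ RHS, so the equation does not hold at this point.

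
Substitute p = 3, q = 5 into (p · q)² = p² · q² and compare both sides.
LHS = (3 · 5)² = 225
RHS = 3² · 5² = 225

LHS = RHS: the two sides agree.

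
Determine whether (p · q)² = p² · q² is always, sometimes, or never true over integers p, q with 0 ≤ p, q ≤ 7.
Always true

The identity holds for every pair in the range. For instance at (p, q) = (0, 0): both sides equal 0.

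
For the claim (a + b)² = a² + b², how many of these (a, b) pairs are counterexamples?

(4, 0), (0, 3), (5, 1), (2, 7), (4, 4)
3

Testing each pair:
(4, 0): LHS = 16, RHS = 16 → satisfies claim
(0, 3): LHS = 9, RHS = 9 → satisfies claim
(5, 1): LHS = 36, RHS = 26 → counterexample
(2, 7): LHS = 81, RHS = 53 → counterexample
(4, 4): LHS = 64, RHS = 32 → counterexample

That makes 3 counterexamples.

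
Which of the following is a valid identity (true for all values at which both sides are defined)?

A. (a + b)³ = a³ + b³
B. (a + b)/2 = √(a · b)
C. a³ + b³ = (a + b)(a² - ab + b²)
C

A: fails at (3, 3) — LHS = 216, RHS = 54.
B: fails at (4, 6) — LHS = 5, RHS = 2·√(6) ≈ 4.899.
C: holds — e.g. at (3, 4), both sides equal 91.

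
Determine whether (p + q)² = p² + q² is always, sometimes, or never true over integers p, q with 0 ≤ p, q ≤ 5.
Sometimes true

It holds at (p, q) = (4, 0) (both sides equal 16), but fails at (p, q) = (5, 3) (LHS = 64, RHS = 34).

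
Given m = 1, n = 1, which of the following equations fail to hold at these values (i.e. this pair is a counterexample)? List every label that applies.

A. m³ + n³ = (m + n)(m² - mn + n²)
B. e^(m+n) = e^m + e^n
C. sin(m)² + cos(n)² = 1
Evaluating each claim at the given values:
A. LHS = 2, RHS = 2 → holds here (LHS = RHS)
B. LHS = e^2 ≈ 7.389, RHS = 2·e ≈ 5.437 → fails here (LHS ≠ RHS)
C. LHS = cos(1)² + sin(1)² = 1, RHS = 1 → holds here (LHS = RHS)

Answer: B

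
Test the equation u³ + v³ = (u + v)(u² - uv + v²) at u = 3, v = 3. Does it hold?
Substituting u = 3, v = 3:

LHS = 3³ + 3³ = 54
RHS = (3 + 3)(3² - 3·3 + 3²) = 54

LHS = RHS, so the equation holds at this point.

Answer: Holds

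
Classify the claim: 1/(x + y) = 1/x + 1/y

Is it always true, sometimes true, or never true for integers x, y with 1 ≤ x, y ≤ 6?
Never true

The claim fails for every pair in the range. For instance at (x, y) = (3, 2): LHS = 1/5, RHS = 5/6.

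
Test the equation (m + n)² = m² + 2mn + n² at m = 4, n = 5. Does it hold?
Holds

Substituting m = 4, n = 5:

LHS = (4 + 5)² = 81
RHS = 4² + 2·4·5 + 5² = 81

LHS = RHS, so the equation holds at this point.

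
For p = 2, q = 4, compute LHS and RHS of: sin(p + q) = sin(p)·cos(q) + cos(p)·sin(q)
LHS = sin(2 + 4) = sin(6) ≈ -0.2794
RHS = sin(2)·cos(4) + cos(2)·sin(4) = sin(2)·cos(4) + sin(4)·cos(2) ≈ -0.2794

LHS = RHS: the two sides agree.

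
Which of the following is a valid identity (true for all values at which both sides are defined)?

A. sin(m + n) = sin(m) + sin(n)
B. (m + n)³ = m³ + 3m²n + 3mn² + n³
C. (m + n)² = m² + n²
A: fails at (1, 5) — LHS = sin(6) ≈ -0.2794, RHS = sin(5) + sin(1) ≈ -0.1175.
B: holds — e.g. at (5, 5), both sides equal 1000.
C: fails at (2, 4) — LHS = 36, RHS = 20.

Answer: B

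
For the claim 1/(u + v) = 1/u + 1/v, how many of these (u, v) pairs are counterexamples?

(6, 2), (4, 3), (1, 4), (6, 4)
Testing each pair:
(6, 2): LHS = 1/8, RHS = 2/3 → counterexample
(4, 3): LHS = 1/7, RHS = 7/12 → counterexample
(1, 4): LHS = 1/5, RHS = 5/4 → counterexample
(6, 4): LHS = 1/10, RHS = 5/12 → counterexample

That makes 4 counterexamples.

Answer: 4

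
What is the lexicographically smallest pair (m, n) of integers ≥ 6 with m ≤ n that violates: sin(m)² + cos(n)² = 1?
(m, n) = (6, 7)

Substituting (6, 7) into the claim:
LHS = sin(6)² + cos(7)² ≈ 0.6464
RHS = 1

Since LHS ≠ RHS, this pair disproves the claim, and no lexicographically smaller pair (m ≤ n, integers ≥ 6) does.

For instance (7, 12) is also a counterexample (LHS = sin(7)² + cos(12)² ≈ 1.144, RHS = 1), but it's lexicographically larger.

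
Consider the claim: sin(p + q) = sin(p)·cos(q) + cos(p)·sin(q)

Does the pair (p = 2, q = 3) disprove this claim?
Substituting p = 2, q = 3:
LHS = sin(2 + 3) = sin(5) ≈ -0.9589
RHS = sin(2)·cos(3) + cos(2)·sin(3) = sin(2)·cos(3) + sin(3)·cos(2) ≈ -0.9589

The sides agree, so this pair does not disprove the claim.

Answer: No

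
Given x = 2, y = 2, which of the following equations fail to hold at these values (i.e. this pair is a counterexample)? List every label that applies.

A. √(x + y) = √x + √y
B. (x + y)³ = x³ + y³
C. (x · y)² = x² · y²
Evaluating each claim at the given values:
A. LHS = 2, RHS = 2·√(2) ≈ 2.828 → fails here (LHS ≠ RHS)
B. LHS = 64, RHS = 16 → fails here (LHS ≠ RHS)
C. LHS = 16, RHS = 16 → holds here (LHS = RHS)

Answer: A, B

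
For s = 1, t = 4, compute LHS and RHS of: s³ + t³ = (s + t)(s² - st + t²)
LHS = 1³ + 4³ = 65
RHS = (1 + 4)(1² - 1·4 + 4²) = 65

LHS = RHS: the two sides agree.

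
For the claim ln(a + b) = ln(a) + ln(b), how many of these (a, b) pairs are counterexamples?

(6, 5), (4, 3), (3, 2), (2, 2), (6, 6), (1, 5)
Testing each pair:
(6, 5): LHS = ln(11) ≈ 2.398, RHS = ln(5) + ln(6) ≈ 3.401 → counterexample
(4, 3): LHS = ln(7) ≈ 1.946, RHS = ln(3) + ln(4) ≈ 2.485 → counterexample
(3, 2): LHS = ln(5) ≈ 1.609, RHS = ln(2) + ln(3) ≈ 1.792 → counterexample
(2, 2): LHS = ln(4) ≈ 1.386, RHS = 2·ln(2) ≈ 1.386 → satisfies claim
(6, 6): LHS = ln(12) ≈ 2.485, RHS = 2·ln(6) ≈ 3.584 → counterexample
(1, 5): LHS = ln(6) ≈ 1.792, RHS = ln(5) ≈ 1.609 → counterexample

That makes 5 counterexamples.

Answer: 5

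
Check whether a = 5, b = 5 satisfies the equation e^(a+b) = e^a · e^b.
Substituting a = 5, b = 5:

LHS = e^(5+5) = e^10 ≈ 22026.5
RHS = e^5 · e^5 = e^10 ≈ 22026.5

LHS = RHS, so the equation holds at this point.

Answer: Holds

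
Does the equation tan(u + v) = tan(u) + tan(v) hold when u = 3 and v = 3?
Fails

Substituting u = 3, v = 3:

LHS = tan(3 + 3) = tan(6) ≈ -0.291
RHS = tan(3) + tan(3) = 2·tan(3) ≈ -0.2851

LHS ≠ RHS, so the equation does not hold at this point.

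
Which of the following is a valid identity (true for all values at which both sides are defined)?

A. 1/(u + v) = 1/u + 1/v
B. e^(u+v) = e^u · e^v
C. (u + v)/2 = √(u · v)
A: fails at (1, 5) — LHS = 1/6, RHS = 6/5.
B: holds — e.g. at (1, 3), both sides equal e^4 ≈ 54.6.
C: fails at (1, 2) — LHS = 3/2, RHS = √(2) ≈ 1.414.

Answer: B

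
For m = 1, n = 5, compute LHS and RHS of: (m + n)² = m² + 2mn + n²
LHS = (1 + 5)² = 36
RHS = 1² + 2·1·5 + 5² = 36

LHS = RHS: the two sides agree.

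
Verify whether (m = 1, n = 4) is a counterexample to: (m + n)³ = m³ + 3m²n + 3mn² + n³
No

Substituting m = 1, n = 4:
LHS = (1 + 4)³ = 125
RHS = 1³ + 3·1²·4 + 3·1·4² + 4³ = 125

The sides agree, so this pair does not disprove the claim.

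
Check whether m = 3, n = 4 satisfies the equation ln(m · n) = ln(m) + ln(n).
Holds

Substituting m = 3, n = 4:

LHS = ln(3 · 4) = ln(12) ≈ 2.485
RHS = ln(3) + ln(4) ≈ 2.485

LHS = RHS, so the equation holds at this point.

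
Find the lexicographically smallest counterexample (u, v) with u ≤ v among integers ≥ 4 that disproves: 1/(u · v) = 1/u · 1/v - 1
(u, v) = (4, 4)

Substituting (4, 4) into the claim:
LHS = 1/(4 · 4) = 1/16
RHS = 1/4 · 1/4 - 1 = -15/16

Since LHS ≠ RHS, this pair disproves the claim, and no lexicographically smaller pair (u ≤ v, integers ≥ 4) does.

For instance (7, 9) is also a counterexample (LHS = 1/63, RHS = -62/63), but it's lexicographically larger.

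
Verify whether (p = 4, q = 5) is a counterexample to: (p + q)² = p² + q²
Yes

Substituting p = 4, q = 5:
LHS = (4 + 5)² = 81
RHS = 4² + 5² = 41

Since LHS ≠ RHS, this pair disproves the claim.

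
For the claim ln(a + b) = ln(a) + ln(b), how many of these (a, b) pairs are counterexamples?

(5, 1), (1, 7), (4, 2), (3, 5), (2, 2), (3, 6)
Testing each pair:
(5, 1): LHS = ln(6) ≈ 1.792, RHS = ln(5) ≈ 1.609 → counterexample
(1, 7): LHS = ln(8) ≈ 2.079, RHS = ln(7) ≈ 1.946 → counterexample
(4, 2): LHS = ln(6) ≈ 1.792, RHS = ln(2) + ln(4) ≈ 2.079 → counterexample
(3, 5): LHS = ln(8) ≈ 2.079, RHS = ln(3) + ln(5) ≈ 2.708 → counterexample
(2, 2): LHS = ln(4) ≈ 1.386, RHS = 2·ln(2) ≈ 1.386 → satisfies claim
(3, 6): LHS = ln(9) ≈ 2.197, RHS = ln(3) + ln(6) ≈ 2.89 → counterexample

That makes 5 counterexamples.

Answer: 5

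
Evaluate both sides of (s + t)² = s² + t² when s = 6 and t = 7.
LHS = (6 + 7)² = 169
RHS = 6² + 7² = 85

LHS ≠ RHS, so the equation does not hold here.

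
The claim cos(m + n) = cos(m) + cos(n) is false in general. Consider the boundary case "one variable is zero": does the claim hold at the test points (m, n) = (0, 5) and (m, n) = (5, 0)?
At (0, 5): LHS = cos(5) ≈ 0.2837 ≠ RHS = cos(5) + 1 ≈ 1.284
At (5, 0): LHS = cos(5) ≈ 0.2837 ≠ RHS = cos(5) + 1 ≈ 1.284

Answer: No, fails at both test points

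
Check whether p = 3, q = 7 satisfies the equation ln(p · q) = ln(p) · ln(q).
Substituting p = 3, q = 7:

LHS = ln(3 · 7) = ln(21) ≈ 3.045
RHS = ln(3) · ln(7) ≈ 2.138

LHS ≠ RHS, so the equation does not hold at this point.

Answer: Fails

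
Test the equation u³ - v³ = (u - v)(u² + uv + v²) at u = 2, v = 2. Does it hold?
Substituting u = 2, v = 2:

LHS = 2³ - 2³ = 0
RHS = (2 - 2)(2² + 2·2 + 2²) = 0

LHS = RHS, so the equation holds at this point.

Answer: Holds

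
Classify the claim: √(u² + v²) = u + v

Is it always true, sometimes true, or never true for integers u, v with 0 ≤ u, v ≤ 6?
Sometimes true

It holds at (u, v) = (6, 0) (both sides equal 6), but fails at (u, v) = (3, 2) (LHS = √(13) ≈ 3.606, RHS = 5).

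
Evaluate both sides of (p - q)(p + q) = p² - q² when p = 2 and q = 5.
LHS = (2 - 5)(2 + 5) = -21
RHS = 2² - 5² = -21

LHS = RHS: the two sides agree.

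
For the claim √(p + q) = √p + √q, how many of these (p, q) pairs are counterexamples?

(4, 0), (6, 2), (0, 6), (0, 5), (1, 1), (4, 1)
3

Testing each pair:
(4, 0): LHS = 2, RHS = 2 → satisfies claim
(6, 2): LHS = 2·√(2) ≈ 2.828, RHS = √(2) + √(6) ≈ 3.864 → counterexample
(0, 6): LHS = √(6) ≈ 2.449, RHS = √(6) ≈ 2.449 → satisfies claim
(0, 5): LHS = √(5) ≈ 2.236, RHS = √(5) ≈ 2.236 → satisfies claim
(1, 1): LHS = √(2) ≈ 1.414, RHS = 2 → counterexample
(4, 1): LHS = √(5) ≈ 2.236, RHS = 3 → counterexample

That makes 3 counterexamples.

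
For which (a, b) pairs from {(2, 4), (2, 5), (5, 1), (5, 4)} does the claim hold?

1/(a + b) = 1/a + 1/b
None

Testing each pair:
(2, 4): LHS = 1/6, RHS = 3/4 → fails
(2, 5): LHS = 1/7, RHS = 7/10 → fails
(5, 1): LHS = 1/6, RHS = 6/5 → fails
(5, 4): LHS = 1/9, RHS = 9/20 → fails

No pair satisfies the claim.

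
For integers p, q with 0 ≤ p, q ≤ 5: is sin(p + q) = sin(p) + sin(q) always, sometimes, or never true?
Sometimes true

It holds at (p, q) = (0, 0) (both sides equal 0), but fails at (p, q) = (4, 5) (LHS = sin(9) ≈ 0.4121, RHS = sin(5) + sin(4) ≈ -1.716).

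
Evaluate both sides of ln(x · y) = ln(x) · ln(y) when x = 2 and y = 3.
LHS = ln(2 · 3) = ln(6) ≈ 1.792
RHS = ln(2) · ln(3) ≈ 0.7615

LHS ≠ RHS (they differ by about 1.03), so the equation does not hold here.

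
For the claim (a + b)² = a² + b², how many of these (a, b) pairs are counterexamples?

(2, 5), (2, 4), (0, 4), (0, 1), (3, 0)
2

Testing each pair:
(2, 5): LHS = 49, RHS = 29 → counterexample
(2, 4): LHS = 36, RHS = 20 → counterexample
(0, 4): LHS = 16, RHS = 16 → satisfies claim
(0, 1): LHS = 1, RHS = 1 → satisfies claim
(3, 0): LHS = 9, RHS = 9 → satisfies claim

That makes 2 counterexamples.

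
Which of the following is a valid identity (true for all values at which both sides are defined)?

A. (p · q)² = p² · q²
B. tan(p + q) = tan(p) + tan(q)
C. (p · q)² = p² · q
A: holds — e.g. at (1, 2), both sides equal 4.
B: fails at (2, 4) — LHS = tan(6) ≈ -0.291, RHS = tan(2) + tan(4) ≈ -1.027.
C: fails at (5, 5) — LHS = 625, RHS = 125.

Answer: A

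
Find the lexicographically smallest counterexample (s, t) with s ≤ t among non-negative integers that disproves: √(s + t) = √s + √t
(s, t) = (1, 1)

At (0, 0): both sides equal 0, so it holds there.
At (0, 4): both sides equal 2, so it holds there.

Substituting (1, 1) into the claim:
LHS = √(1 + 1) = √(2) ≈ 1.414
RHS = √1 + √1 = 2

Since LHS ≠ RHS, this pair disproves the claim, and no lexicographically smaller pair (s ≤ t, non-negative integers) does.

For instance (2, 3) is also a counterexample (LHS = √(5) ≈ 2.236, RHS = √(2) + √(3) ≈ 3.146), but it's lexicographically larger.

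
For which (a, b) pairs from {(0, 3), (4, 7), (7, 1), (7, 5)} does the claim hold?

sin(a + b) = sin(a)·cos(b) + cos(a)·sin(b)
Testing each pair:
(0, 3): LHS = sin(3) ≈ 0.1411, RHS = sin(3) ≈ 0.1411 → holds
(4, 7): LHS = sin(11) ≈ -1, RHS = sin(4)·cos(7) + sin(7)·cos(4) ≈ -1 → holds
(7, 1): LHS = sin(8) ≈ 0.9894, RHS = sin(7)·cos(1) + sin(1)·cos(7) ≈ 0.9894 → holds
(7, 5): LHS = sin(12) ≈ -0.5366, RHS = sin(5)·cos(7) + sin(7)·cos(5) ≈ -0.5366 → holds

Every pair satisfies the claim.

Answer: All pairs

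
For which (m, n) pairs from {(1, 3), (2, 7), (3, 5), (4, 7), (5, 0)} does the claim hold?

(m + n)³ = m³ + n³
Testing each pair:
(1, 3): LHS = 64, RHS = 28 → fails
(2, 7): LHS = 729, RHS = 351 → fails
(3, 5): LHS = 512, RHS = 152 → fails
(4, 7): LHS = 1331, RHS = 407 → fails
(5, 0): LHS = 125, RHS = 125 → holds

1 of 5 pairs satisfies the claim.

Answer: (5, 0)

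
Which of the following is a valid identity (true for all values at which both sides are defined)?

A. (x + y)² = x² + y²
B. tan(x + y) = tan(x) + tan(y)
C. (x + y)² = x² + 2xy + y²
C

A: fails at (3, 3) — LHS = 36, RHS = 18.
B: fails at (3, 5) — LHS = tan(8) ≈ -6.8, RHS = tan(5) + tan(3) ≈ -3.523.
C: holds — e.g. at (3, 4), both sides equal 49.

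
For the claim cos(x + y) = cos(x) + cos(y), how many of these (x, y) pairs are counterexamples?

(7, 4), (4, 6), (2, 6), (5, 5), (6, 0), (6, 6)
Testing each pair:
(7, 4): LHS = cos(11) ≈ 0.004426, RHS = cos(4) + cos(7) ≈ 0.1003 → counterexample
(4, 6): LHS = cos(10) ≈ -0.8391, RHS = cos(4) + cos(6) ≈ 0.3065 → counterexample
(2, 6): LHS = cos(8) ≈ -0.1455, RHS = cos(2) + cos(6) ≈ 0.544 → counterexample
(5, 5): LHS = cos(10) ≈ -0.8391, RHS = 2·cos(5) ≈ 0.5673 → counterexample
(6, 0): LHS = cos(6) ≈ 0.9602, RHS = cos(6) + 1 ≈ 1.96 → counterexample
(6, 6): LHS = cos(12) ≈ 0.8439, RHS = 2·cos(6) ≈ 1.92 → counterexample

That makes 6 counterexamples.

Answer: 6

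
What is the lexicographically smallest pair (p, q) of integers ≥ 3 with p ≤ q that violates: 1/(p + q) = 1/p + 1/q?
Substituting (3, 3) into the claim:
LHS = 1/(3 + 3) = 1/6
RHS = 1/3 + 1/3 = 2/3

Since LHS ≠ RHS, this pair disproves the claim, and no lexicographically smaller pair (p ≤ q, integers ≥ 3) does.

For instance (5, 7) is also a counterexample (LHS = 1/12, RHS = 12/35), but it's lexicographically larger.

Answer: (p, q) = (3, 3)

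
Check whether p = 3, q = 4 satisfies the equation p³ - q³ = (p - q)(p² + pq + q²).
Holds

Substituting p = 3, q = 4:

LHS = 3³ - 4³ = -37
RHS = (3 - 4)(3² + 3·4 + 4²) = -37

LHS = RHS, so the equation holds at this point.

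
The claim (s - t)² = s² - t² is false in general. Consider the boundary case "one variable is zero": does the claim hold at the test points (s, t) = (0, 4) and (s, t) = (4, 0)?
Only at (4, 0)

At (0, 4): LHS = 16 ≠ RHS = -16
At (4, 0): LHS = 16, RHS = 16 → equal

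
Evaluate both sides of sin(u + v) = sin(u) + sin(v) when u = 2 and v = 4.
LHS = sin(2 + 4) = sin(6) ≈ -0.2794
RHS = sin(2) + sin(4) ≈ 0.1525

LHS ≠ RHS (they differ by about 0.4319), so the equation does not hold here.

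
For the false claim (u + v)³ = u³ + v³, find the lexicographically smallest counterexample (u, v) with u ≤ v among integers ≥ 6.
(u, v) = (6, 6)

Substituting (6, 6) into the claim:
LHS = (6 + 6)³ = 1728
RHS = 6³ + 6³ = 432

Since LHS ≠ RHS, this pair disproves the claim, and no lexicographically smaller pair (u ≤ v, integers ≥ 6) does.

For instance (7, 8) is also a counterexample (LHS = 3375, RHS = 855), but it's lexicographically larger.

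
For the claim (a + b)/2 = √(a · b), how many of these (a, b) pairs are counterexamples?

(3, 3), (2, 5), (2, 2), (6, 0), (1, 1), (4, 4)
Testing each pair:
(3, 3): LHS = 3, RHS = 3 → satisfies claim
(2, 5): LHS = 7/2, RHS = √(10) ≈ 3.162 → counterexample
(2, 2): LHS = 2, RHS = 2 → satisfies claim
(6, 0): LHS = 3, RHS = 0 → counterexample
(1, 1): LHS = 1, RHS = 1 → satisfies claim
(4, 4): LHS = 4, RHS = 4 → satisfies claim

That makes 2 counterexamples.

Answer: 2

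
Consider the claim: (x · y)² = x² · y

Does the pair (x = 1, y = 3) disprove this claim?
Yes

Substituting x = 1, y = 3:
LHS = (1 · 3)² = 9
RHS = 1² · 3 = 3

Since LHS ≠ RHS, this pair disproves the claim.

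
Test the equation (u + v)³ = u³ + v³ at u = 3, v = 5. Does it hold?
Substituting u = 3, v = 5:

LHS = (3 + 5)³ = 512
RHS = 3³ + 5³ = 152

LHS ≠ RHS, so the equation does not hold at this point.

Answer: Fails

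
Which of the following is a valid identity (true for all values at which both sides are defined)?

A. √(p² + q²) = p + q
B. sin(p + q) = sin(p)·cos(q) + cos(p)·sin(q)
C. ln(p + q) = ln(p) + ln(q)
A: fails at (2, 4) — LHS = 2·√(5) ≈ 4.472, RHS = 6.
B: holds — e.g. at (1, 1), both sides equal sin(2) ≈ 0.9093.
C: fails at (3, 5) — LHS = ln(8) ≈ 2.079, RHS = ln(3) + ln(5) ≈ 2.708.

Answer: B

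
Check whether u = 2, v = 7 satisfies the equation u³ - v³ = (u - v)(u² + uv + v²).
Substituting u = 2, v = 7:

LHS = 2³ - 7³ = -335
RHS = (2 - 7)(2² + 2·7 + 7²) = -335

LHS = RHS, so the equation holds at this point.

Answer: Holds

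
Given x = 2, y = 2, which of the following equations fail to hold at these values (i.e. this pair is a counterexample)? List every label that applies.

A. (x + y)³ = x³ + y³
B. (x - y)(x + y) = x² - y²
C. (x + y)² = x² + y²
A, C

Evaluating each claim at the given values:
A. LHS = 64, RHS = 16 → fails here (LHS ≠ RHS)
B. LHS = 0, RHS = 0 → holds here (LHS = RHS)
C. LHS = 16, RHS = 8 → fails here (LHS ≠ RHS)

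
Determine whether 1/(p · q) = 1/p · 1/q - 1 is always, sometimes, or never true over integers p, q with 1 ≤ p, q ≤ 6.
The claim fails for every pair in the range. For instance at (p, q) = (4, 3): LHS = 1/12, RHS = -11/12.

Answer: Never true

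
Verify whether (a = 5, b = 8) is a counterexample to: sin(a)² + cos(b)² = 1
Substituting a = 5, b = 8:
LHS = sin(5)² + cos(8)² ≈ 0.9407
RHS = 1

Since LHS ≠ RHS, this pair disproves the claim.

Answer: Yes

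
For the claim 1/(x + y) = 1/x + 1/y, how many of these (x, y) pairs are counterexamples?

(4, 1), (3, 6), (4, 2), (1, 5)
4

Testing each pair:
(4, 1): LHS = 1/5, RHS = 5/4 → counterexample
(3, 6): LHS = 1/9, RHS = 1/2 → counterexample
(4, 2): LHS = 1/6, RHS = 3/4 → counterexample
(1, 5): LHS = 1/6, RHS = 6/5 → counterexample

That makes 4 counterexamples.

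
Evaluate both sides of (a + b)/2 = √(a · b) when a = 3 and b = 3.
LHS = (3 + 3)/2 = 3
RHS = √(3 · 3) = 3

LHS = RHS: the two sides agree.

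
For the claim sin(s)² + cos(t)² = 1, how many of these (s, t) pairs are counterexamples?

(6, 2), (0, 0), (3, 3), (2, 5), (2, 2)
Testing each pair:
(6, 2): LHS = sin(6)² + cos(2)² ≈ 0.2513, RHS = 1 → counterexample
(0, 0): LHS = 1, RHS = 1 → satisfies claim
(3, 3): LHS = sin(3)² + cos(3)² = 1, RHS = 1 → satisfies claim
(2, 5): LHS = cos(5)² + sin(2)² ≈ 0.9073, RHS = 1 → counterexample
(2, 2): LHS = cos(2)² + sin(2)² = 1, RHS = 1 → satisfies claim

That makes 2 counterexamples.

Answer: 2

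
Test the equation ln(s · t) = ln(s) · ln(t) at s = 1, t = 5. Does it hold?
Substituting s = 1, t = 5:

LHS = ln(1 · 5) = ln(5) ≈ 1.609
RHS = ln(1) · ln(5) = 0

LHS ≠ RHS, so the equation does not hold at this point.

Answer: Fails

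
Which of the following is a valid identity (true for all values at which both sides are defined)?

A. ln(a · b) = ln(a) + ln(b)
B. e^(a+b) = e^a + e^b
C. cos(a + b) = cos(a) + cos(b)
A: holds — e.g. at (5, 5), both sides equal ln(25) ≈ 3.219.
B: fails at (2, 7) — LHS = e^9 ≈ 8103, RHS = e^2 + e^7 ≈ 1104.
C: fails at (1, 3) — LHS = cos(4) ≈ -0.6536, RHS = cos(3) + cos(1) ≈ -0.4497.

Answer: A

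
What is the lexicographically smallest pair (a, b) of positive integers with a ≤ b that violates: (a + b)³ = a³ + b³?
(a, b) = (1, 1)

Substituting (1, 1) into the claim:
LHS = (1 + 1)³ = 8
RHS = 1³ + 1³ = 2

Since LHS ≠ RHS, this pair disproves the claim, and no lexicographically smaller pair (a ≤ b, positive integers) does.

For instance (1, 2) is also a counterexample (LHS = 27, RHS = 9), but it's lexicographically larger.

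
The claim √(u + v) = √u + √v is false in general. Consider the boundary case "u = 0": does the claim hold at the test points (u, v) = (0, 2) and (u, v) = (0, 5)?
Yes, holds at both test points

At (0, 2): LHS = √(2) ≈ 1.414, RHS = √(2) ≈ 1.414 → equal
At (0, 5): LHS = √(5) ≈ 2.236, RHS = √(5) ≈ 2.236 → equal

So the claim does hold at both of these boundary points, even though it is not an identity.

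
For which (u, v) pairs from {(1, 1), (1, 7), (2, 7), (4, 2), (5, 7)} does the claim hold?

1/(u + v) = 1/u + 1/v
None

Testing each pair:
(1, 1): LHS = 1/2, RHS = 2 → fails
(1, 7): LHS = 1/8, RHS = 8/7 → fails
(2, 7): LHS = 1/9, RHS = 9/14 → fails
(4, 2): LHS = 1/6, RHS = 3/4 → fails
(5, 7): LHS = 1/12, RHS = 12/35 → fails

No pair satisfies the claim.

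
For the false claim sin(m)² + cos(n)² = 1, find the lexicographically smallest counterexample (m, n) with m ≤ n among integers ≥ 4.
Substituting (4, 5) into the claim:
LHS = sin(4)² + cos(5)² ≈ 0.6532
RHS = 1

Since LHS ≠ RHS, this pair disproves the claim, and no lexicographically smaller pair (m ≤ n, integers ≥ 4) does.

For instance (8, 11) is also a counterexample (LHS = cos(11)² + sin(8)² ≈ 0.9788, RHS = 1), but it's lexicographically larger.

Answer: (m, n) = (4, 5)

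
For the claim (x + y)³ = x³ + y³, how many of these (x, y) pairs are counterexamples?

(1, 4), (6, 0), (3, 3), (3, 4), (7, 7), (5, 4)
Testing each pair:
(1, 4): LHS = 125, RHS = 65 → counterexample
(6, 0): LHS = 216, RHS = 216 → satisfies claim
(3, 3): LHS = 216, RHS = 54 → counterexample
(3, 4): LHS = 343, RHS = 91 → counterexample
(7, 7): LHS = 2744, RHS = 686 → counterexample
(5, 4): LHS = 729, RHS = 189 → counterexample

That makes 5 counterexamples.

Answer: 5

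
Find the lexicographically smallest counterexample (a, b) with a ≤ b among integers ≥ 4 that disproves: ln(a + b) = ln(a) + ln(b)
(a, b) = (4, 4)

Substituting (4, 4) into the claim:
LHS = ln(4 + 4) = ln(8) ≈ 2.079
RHS = ln(4) + ln(4) = 2·ln(4) ≈ 2.773

Since LHS ≠ RHS, this pair disproves the claim, and no lexicographically smaller pair (a ≤ b, integers ≥ 4) does.

For instance (5, 11) is also a counterexample (LHS = ln(16) ≈ 2.773, RHS = ln(5) + ln(11) ≈ 4.007), but it's lexicographically larger.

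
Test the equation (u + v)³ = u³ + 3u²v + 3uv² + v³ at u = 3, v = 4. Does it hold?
Substituting u = 3, v = 4:

LHS = (3 + 4)³ = 343
RHS = 3³ + 3·3²·4 + 3·3·4² + 4³ = 343

LHS = RHS, so the equation holds at this point.

Answer: Holds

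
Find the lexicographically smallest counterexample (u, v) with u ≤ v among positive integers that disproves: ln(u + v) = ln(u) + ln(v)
Substituting (1, 1) into the claim:
LHS = ln(1 + 1) = ln(2) ≈ 0.6931
RHS = ln(1) + ln(1) = 0

Since LHS ≠ RHS, this pair disproves the claim, and no lexicographically smaller pair (u ≤ v, positive integers) does.

For instance (6, 7) is also a counterexample (LHS = ln(13) ≈ 2.565, RHS = ln(6) + ln(7) ≈ 3.738), but it's lexicographically larger.

Answer: (u, v) = (1, 1)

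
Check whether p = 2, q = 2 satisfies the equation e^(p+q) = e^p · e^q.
Holds

Substituting p = 2, q = 2:

LHS = e^(2+2) = e^4 ≈ 54.6
RHS = e^2 · e^2 = e^4 ≈ 54.6

LHS = RHS, so the equation holds at this point.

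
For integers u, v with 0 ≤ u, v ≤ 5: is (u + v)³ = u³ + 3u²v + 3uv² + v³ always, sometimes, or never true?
The identity holds for every pair in the range. For instance at (u, v) = (3, 1): both sides equal 64.

Answer: Always true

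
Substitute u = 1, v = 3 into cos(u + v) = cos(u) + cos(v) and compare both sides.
LHS = cos(1 + 3) = cos(4) ≈ -0.6536
RHS = cos(1) + cos(3) ≈ -0.4497

LHS ≠ RHS (they differ by about 0.204), so the equation does not hold here.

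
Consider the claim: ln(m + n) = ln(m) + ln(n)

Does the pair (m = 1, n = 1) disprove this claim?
Substituting m = 1, n = 1:
LHS = ln(1 + 1) = ln(2) ≈ 0.6931
RHS = ln(1) + ln(1) = 0

Since LHS ≠ RHS, this pair disproves the claim.

Answer: Yes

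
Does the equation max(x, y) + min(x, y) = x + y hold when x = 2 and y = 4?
Holds

Substituting x = 2, y = 4:

LHS = max(2, 4) + min(2, 4) = 6
RHS = 2 + 4 = 6

LHS = RHS, so the equation holds at this point.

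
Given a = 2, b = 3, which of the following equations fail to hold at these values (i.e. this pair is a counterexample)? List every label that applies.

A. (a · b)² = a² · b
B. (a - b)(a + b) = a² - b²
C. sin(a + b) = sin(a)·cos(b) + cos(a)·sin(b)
Evaluating each claim at the given values:
A. LHS = 36, RHS = 12 → fails here (LHS ≠ RHS)
B. LHS = -5, RHS = -5 → holds here (LHS = RHS)
C. LHS = sin(5) ≈ -0.9589, RHS = sin(2)·cos(3) + sin(3)·cos(2) ≈ -0.9589 → holds here (LHS = RHS)

Answer: A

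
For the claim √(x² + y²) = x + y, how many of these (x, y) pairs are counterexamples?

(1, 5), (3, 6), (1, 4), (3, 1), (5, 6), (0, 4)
5

Testing each pair:
(1, 5): LHS = √(26) ≈ 5.099, RHS = 6 → counterexample
(3, 6): LHS = 3·√(5) ≈ 6.708, RHS = 9 → counterexample
(1, 4): LHS = √(17) ≈ 4.123, RHS = 5 → counterexample
(3, 1): LHS = √(10) ≈ 3.162, RHS = 4 → counterexample
(5, 6): LHS = √(61) ≈ 7.81, RHS = 11 → counterexample
(0, 4): LHS = 4, RHS = 4 → satisfies claim

That makes 5 counterexamples.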